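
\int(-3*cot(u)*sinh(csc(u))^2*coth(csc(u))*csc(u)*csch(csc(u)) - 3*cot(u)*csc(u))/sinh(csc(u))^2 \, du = -3*coth(csc(u)) - 3*csch(csc(u)) + C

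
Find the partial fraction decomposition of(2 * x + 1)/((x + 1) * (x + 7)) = 13/(6*(x + 7)) - 1/(6*(x + 1))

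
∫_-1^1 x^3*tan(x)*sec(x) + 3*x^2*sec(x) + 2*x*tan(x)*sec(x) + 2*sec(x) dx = 6*sec(1)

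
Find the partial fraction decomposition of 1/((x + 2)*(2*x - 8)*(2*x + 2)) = 1/(24*(x + 2)) - 1/(20*(x + 1)) + 1/(120*(x - 4))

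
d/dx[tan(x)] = cos(x)^(-2)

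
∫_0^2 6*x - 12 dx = -12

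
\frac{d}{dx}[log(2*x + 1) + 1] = 2/(2*x + 1)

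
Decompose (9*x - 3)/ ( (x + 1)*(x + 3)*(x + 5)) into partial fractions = -6/(x + 5) + 15/(2*(x + 3)) - 3/(2*(x + 1))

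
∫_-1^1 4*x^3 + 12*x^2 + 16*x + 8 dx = 24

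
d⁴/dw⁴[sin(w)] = sin(w)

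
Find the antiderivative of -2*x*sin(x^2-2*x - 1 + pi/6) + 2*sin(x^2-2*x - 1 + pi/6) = cos(x^2 - 2*x - 1 + pi/6) + C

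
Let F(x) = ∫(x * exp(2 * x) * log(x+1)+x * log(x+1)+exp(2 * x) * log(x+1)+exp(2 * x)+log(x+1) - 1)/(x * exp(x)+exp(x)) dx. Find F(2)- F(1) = -(E - exp(-1))*log(2) + (-exp(-2) + exp(2))*log(3)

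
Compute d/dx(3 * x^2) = 6*x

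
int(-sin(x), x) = cos(x) + C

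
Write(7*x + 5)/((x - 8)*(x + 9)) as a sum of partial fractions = 58/(17*(x + 9)) + 61/(17*(x - 8))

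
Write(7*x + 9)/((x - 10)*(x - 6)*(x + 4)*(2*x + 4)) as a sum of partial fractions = 19/(560*(x + 4)) - 5/(384*(x + 2)) - 51/(640*(x - 6)) + 79/(1344*(x - 10))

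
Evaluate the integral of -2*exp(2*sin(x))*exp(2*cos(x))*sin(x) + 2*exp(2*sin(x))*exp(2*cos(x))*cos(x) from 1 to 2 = -exp(2*cos(1) + 2*sin(1)) + exp(2*cos(2) + 2*sin(2))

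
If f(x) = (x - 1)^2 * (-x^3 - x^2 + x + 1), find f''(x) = -20*x^3 + 12*x^2 + 12*x - 4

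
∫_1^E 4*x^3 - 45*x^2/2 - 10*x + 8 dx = (-4 + E/2)*(-2*E + exp(2) + 2*exp(3)) + 7/2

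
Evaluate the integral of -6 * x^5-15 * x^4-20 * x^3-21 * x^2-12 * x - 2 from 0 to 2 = -324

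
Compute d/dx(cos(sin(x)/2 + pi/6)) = -sin(sin(x)/2 + pi/6)*cos(x)/2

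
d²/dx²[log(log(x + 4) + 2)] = (-log(x + 4) - 3)/(x^2*log(x + 4)^2 + 4*x^2*log(x + 4) + 4*x^2 + 8*x*log(x + 4)^2 + 32*x*log(x + 4) + 32*x + 16*log(x + 4)^2 + 64*log(x + 4) + 64)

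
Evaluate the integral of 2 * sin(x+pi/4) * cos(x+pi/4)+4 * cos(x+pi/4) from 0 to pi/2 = 0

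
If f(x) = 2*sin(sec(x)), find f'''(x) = 2*(3*sin(1/cos(x))/cos(x) - 6*sin(1/cos(x))/cos(x)^3 - cos(1/cos(x)) + 7*cos(1/cos(x))/cos(x)^2 - cos(1/cos(x))/cos(x)^4)*sin(x)/cos(x)^2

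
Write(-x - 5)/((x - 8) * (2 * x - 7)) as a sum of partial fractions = 17/(9*(2*x - 7)) - 13/(9*(x - 8))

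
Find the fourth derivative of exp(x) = exp(x)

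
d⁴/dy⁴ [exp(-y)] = exp(-y)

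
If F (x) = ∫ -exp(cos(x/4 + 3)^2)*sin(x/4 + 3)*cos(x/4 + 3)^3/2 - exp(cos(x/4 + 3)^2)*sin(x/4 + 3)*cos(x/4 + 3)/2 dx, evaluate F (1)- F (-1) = -exp(cos(11/4)^2)*cos(11/4)^2 + exp(cos(13/4)^2)*cos(13/4)^2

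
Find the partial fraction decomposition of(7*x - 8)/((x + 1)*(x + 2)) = 22/(x + 2) - 15/(x + 1)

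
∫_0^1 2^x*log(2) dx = 1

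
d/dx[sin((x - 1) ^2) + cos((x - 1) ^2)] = -2*x*sin(x^2 - 2*x + 1) + 2*x*cos(x^2 - 2*x + 1) + 2*sin(x^2 - 2*x + 1) - 2*cos(x^2 - 2*x + 1)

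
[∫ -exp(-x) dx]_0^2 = -1 + exp(-2)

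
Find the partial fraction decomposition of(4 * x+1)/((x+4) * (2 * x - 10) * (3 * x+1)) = 3/(352*(3*x + 1)) - 5/(66*(x + 4)) + 7/(96*(x - 5))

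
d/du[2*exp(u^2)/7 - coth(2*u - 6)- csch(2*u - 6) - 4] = (4*u*exp(u^2)*sinh(2*u - 6)^2 + 14*cosh(2*u - 6) + 14)/(7*sinh(2*u - 6)^2)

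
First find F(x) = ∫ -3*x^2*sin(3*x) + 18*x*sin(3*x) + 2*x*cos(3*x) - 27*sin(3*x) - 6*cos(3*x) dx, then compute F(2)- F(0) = -9 + cos(6)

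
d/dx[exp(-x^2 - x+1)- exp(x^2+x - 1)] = (-2*x*exp(2*x^2 + 2*x - 2) - 2*x - exp(2*x^2 + 2*x - 2) - 1)*exp(-x^2 - x + 1)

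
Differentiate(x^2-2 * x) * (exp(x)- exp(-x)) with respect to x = (x^2*exp(2*x) + x^2 - 4*x - 2*exp(2*x) + 2)*exp(-x)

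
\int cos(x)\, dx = sin(x) + C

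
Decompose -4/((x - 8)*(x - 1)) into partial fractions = 4/(7*(x - 1)) - 4/(7*(x - 8))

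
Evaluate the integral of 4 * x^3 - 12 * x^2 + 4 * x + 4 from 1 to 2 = -3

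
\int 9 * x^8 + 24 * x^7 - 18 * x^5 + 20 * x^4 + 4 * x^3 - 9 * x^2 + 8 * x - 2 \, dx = x^9 + 3*x^8 - 3*x^6 + 4*x^5 + x^4 - 3*x^3 + 4*x^2 - 2*x + C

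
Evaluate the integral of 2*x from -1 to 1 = 0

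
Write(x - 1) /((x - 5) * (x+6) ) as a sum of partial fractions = 7/(11*(x + 6)) + 4/(11*(x - 5))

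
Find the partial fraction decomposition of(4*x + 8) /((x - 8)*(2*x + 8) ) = 1/(3*(x + 4)) + 5/(3*(x - 8))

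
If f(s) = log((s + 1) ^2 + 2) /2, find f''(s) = (-s^2 - 2*s + 1)/(s^4 + 4*s^3 + 10*s^2 + 12*s + 9)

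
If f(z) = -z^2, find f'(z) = -2*z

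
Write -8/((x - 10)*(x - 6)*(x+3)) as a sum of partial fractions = -8/(117*(x + 3)) + 2/(9*(x - 6)) - 2/(13*(x - 10))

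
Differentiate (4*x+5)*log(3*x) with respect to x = (4*x*log(x) + 4*x + 4*x*log(3) + 5)/x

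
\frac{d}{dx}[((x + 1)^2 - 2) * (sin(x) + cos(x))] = sqrt(2)*x^2*cos(x + pi/4) + 4*x*cos(x) + 3*sin(x) + cos(x)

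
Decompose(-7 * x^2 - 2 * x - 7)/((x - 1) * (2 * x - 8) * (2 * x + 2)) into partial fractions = -3/(10*(x + 1)) + 2/(3*(x - 1)) - 127/(60*(x - 4))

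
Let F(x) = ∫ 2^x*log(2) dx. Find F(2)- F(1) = 2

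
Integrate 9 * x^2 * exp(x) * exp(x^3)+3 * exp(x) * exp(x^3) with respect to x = 3*exp(x*(x^2 + 1)) + C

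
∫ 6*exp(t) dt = 6*exp(t) + C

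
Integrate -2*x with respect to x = -x^2 + C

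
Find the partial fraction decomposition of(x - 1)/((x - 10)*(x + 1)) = 2/(11*(x + 1)) + 9/(11*(x - 10))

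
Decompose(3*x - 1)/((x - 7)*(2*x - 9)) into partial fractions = -5/(2*x - 9) + 4/(x - 7)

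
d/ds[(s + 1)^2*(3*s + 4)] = 9*s^2 + 20*s + 11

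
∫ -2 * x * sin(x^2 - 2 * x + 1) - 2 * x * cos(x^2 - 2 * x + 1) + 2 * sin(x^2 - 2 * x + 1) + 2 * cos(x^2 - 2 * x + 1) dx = -sin(x^2 - 2*x + 1) + cos(x^2 - 2*x + 1) + C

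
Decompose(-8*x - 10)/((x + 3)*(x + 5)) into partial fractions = -15/(x + 5) + 7/(x + 3)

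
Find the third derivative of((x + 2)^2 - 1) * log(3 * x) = (2*x^2 - 4*x + 6)/x^3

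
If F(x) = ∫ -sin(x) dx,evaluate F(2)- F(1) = -cos(1) + cos(2)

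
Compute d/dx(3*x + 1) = 3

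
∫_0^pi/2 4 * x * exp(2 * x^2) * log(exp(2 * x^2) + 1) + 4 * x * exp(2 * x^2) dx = -2*log(2) + (1 + exp(pi^2/2))*log(1 + exp(pi^2/2))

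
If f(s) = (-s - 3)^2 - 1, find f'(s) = 2*s + 6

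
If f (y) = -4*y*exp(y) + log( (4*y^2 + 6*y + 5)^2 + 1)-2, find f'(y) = (-32*y^5*exp(y) - 128*y^4*exp(y) - 248*y^3*exp(y) + 32*y^3 - 272*y^2*exp(y) + 72*y^2 - 172*y*exp(y) + 76*y - 52*exp(y) + 30)/(8*y^4 + 24*y^3 + 38*y^2 + 30*y + 13)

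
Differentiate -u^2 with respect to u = -2*u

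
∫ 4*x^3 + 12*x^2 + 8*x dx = x^4 + 4*x^3 + 4*x^2 + C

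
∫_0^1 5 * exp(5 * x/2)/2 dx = -1 + exp(5/2)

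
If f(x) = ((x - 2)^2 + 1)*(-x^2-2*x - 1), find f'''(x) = 12 - 24*x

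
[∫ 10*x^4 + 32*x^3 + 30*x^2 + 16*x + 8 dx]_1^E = -36 + (2 + E)^2*(2*E + 2*exp(3))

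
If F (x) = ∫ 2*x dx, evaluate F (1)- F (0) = 1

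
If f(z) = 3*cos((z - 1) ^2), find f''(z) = -12*z^2*cos(z^2 - 2*z + 1) + 24*z*cos(z^2 - 2*z + 1) - 6*sin(z^2 - 2*z + 1) - 12*cos(z^2 - 2*z + 1)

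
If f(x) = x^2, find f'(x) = 2*x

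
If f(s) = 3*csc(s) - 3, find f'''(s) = 3*(1 - 6/sin(s)^2)*cos(s)/sin(s)^2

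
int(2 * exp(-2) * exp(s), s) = 2*exp(s - 2) + C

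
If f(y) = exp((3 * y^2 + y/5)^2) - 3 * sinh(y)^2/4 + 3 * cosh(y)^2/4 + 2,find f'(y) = 36*y^3*exp(9*y^4 + 6*y^3/5 + y^2/25) + 18*y^2*exp(9*y^4 + 6*y^3/5 + y^2/25)/5 + 2*y*exp(9*y^4 + 6*y^3/5 + y^2/25)/25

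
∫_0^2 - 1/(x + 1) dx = -log(3)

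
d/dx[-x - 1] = -1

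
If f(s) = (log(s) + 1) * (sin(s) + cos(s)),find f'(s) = sqrt(2)*(s*log(s)*cos(s + pi/4) + s*cos(s + pi/4) + sin(s + pi/4))/s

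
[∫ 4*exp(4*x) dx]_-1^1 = -exp(-4) + exp(4)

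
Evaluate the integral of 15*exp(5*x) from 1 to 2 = -3*exp(5) + 3*exp(10)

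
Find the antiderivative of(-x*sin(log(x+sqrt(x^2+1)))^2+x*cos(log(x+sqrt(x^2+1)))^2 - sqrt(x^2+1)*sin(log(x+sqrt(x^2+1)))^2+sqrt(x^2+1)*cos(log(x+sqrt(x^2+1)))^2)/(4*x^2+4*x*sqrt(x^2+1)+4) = sin(2*log(x + sqrt(x^2 + 1)))/8 + C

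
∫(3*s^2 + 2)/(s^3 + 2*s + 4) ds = log(s^3 + 2*s + 4) + C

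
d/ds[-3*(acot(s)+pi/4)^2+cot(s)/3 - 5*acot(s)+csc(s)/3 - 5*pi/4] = (-2*s^2*cos(s)/sin(s)^2 - 2*s^2/sin(s)^2 + 36*acot(s) + 9*pi + 30 - 2*cos(s)/sin(s)^2 - 2/sin(s)^2)/(6*s^2 + 6)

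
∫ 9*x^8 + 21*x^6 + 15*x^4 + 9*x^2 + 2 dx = x^9 + 3*x^7 + 3*x^5 + 3*x^3 + 2*x + C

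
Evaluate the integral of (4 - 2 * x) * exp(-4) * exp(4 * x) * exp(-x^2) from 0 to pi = -exp(-4) + exp(-(-2 + pi)^2)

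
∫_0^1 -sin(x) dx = -1 + cos(1)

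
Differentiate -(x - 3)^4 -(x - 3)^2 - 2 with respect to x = -4*x^3 + 36*x^2 - 110*x + 114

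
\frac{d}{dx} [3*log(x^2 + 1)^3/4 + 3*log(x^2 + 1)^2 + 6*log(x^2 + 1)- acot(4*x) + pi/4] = (144*x^3*log(x^2 + 1)^2 + 384*x^3*log(x^2 + 1) + 384*x^3 + 8*x^2 + 9*x*log(x^2 + 1)^2 + 24*x*log(x^2 + 1) + 24*x + 8)/(32*x^4 + 34*x^2 + 2)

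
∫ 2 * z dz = z^2 + C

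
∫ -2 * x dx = -x^2 + C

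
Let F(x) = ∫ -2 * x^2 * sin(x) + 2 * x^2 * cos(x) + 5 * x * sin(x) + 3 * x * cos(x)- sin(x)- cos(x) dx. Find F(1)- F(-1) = -2*cos(1) + 4*sin(1)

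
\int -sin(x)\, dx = cos(x) + C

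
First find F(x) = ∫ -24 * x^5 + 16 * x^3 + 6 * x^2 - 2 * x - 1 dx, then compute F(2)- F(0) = -182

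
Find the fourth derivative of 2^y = 2^y*log(2)^4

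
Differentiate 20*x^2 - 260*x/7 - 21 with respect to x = 40*x - 260/7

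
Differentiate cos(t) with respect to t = -sin(t)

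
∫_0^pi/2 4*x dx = pi^2/2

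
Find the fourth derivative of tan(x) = 24*tan(x)^5 + 40*tan(x)^3 + 16*tan(x)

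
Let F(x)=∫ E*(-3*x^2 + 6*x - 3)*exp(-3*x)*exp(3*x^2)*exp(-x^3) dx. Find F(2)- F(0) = -E + exp(-1)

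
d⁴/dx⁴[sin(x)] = sin(x)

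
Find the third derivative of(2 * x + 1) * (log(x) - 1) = (2 - 2*x)/x^3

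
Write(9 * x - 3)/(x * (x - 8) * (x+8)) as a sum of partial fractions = -75/(128*(x + 8)) + 69/(128*(x - 8)) + 3/(64*x)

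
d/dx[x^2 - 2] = 2*x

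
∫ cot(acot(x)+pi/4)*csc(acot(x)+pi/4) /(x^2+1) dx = (x*sqrt(2 + 2/x^2) + 9*x + 9)/(x + 1) + C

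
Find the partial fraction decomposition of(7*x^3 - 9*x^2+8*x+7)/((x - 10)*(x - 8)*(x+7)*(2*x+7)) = -493/(621*(2*x + 7)) + 413/(255*(x + 7)) - 3079/(690*(x - 8)) + 6187/(918*(x - 10))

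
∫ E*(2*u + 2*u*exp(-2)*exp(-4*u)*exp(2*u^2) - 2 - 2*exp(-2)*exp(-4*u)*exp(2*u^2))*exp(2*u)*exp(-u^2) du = 2*sinh((u - 1)^2 - 2) + C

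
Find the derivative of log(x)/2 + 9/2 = 1/(2*x)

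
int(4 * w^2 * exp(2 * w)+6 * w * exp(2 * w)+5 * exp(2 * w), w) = (2*w^2 + w + 2)*exp(2*w) + C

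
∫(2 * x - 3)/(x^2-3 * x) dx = log(x*(3 - x)) + C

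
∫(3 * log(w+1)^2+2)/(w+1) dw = (log(w + 1)^2 + 2)*log(w + 1) + C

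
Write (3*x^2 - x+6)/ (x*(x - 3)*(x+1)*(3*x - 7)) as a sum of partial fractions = -27/(7*(3*x - 7)) - 1/(4*(x + 1)) + 5/(4*(x - 3)) + 2/(7*x)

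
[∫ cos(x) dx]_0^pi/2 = 1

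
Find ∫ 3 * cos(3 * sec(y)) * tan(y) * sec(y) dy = sin(3*sec(y)) + C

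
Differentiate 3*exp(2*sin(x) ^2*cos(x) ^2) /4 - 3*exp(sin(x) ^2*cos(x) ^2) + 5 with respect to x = 3*(exp(-(1 - cos(2*x))^2/2) - 2*exp(-(1 - cos(2*x))^2/4)*exp(cos(2*x)/2 - 1/2))*exp(1 - cos(2*x))*sin(4*x)/4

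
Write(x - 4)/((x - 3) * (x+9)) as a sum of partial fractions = 13/(12*(x + 9)) - 1/(12*(x - 3))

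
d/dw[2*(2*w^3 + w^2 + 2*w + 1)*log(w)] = (12*w^3*log(w) + 4*w^3 + 4*w^2*log(w) + 2*w^2 + 4*w*log(w) + 4*w + 2)/w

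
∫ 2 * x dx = x^2 + C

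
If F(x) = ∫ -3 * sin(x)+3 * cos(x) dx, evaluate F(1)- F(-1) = 6*sin(1)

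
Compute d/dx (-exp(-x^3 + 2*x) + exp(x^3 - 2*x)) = 3*x^2*exp(-x^3 + 2*x) + 3*x^2*exp(x^3 - 2*x) - 2*exp(-x^3 + 2*x) - 2*exp(x^3 - 2*x)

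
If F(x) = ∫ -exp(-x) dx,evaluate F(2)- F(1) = -exp(-1) + exp(-2)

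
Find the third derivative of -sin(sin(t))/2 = (-3*sin(t)*sin(sin(t)) + cos(t)^2*cos(sin(t)) + cos(sin(t)))*cos(t)/2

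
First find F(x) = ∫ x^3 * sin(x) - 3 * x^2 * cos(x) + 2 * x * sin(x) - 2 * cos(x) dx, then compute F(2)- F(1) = 3*cos(1) - 12*cos(2)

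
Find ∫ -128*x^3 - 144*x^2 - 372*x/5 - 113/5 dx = -32*x^4 - 48*x^3 - 186*x^2/5 - 113*x/5 + C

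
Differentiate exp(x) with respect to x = exp(x)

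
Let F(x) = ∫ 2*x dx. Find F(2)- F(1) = 3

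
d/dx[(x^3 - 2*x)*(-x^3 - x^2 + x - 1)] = -6*x^5 - 5*x^4 + 12*x^3 + 3*x^2 - 4*x + 2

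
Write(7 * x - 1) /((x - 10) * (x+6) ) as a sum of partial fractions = 43/(16*(x + 6)) + 69/(16*(x - 10))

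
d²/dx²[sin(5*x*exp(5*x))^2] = 25*(50*x^2*exp(5*x)*cos(10*x*exp(5*x)) + 20*x*exp(5*x)*cos(10*x*exp(5*x)) + 5*x*sin(10*x*exp(5*x)) + 2*exp(5*x)*cos(10*x*exp(5*x)) + 2*sin(10*x*exp(5*x)))*exp(5*x)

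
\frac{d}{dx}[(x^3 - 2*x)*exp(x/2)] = x^3*exp(x/2)/2 + 3*x^2*exp(x/2) - x*exp(x/2) - 2*exp(x/2)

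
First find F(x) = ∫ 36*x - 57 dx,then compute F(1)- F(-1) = -114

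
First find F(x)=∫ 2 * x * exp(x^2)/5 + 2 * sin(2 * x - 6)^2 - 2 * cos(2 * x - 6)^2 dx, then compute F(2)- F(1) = -E/5 - sin(8)/2 + sin(4)/2 + exp(4)/5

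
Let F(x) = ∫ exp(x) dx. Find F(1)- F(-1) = E - exp(-1)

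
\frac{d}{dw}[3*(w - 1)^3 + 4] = 9*w^2 - 18*w + 9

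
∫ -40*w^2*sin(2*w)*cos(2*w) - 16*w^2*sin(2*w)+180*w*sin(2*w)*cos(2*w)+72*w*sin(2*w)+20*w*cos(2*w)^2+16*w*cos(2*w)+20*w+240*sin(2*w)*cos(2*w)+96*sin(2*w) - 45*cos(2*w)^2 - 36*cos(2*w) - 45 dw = (4*w^2 - 18*w - 24)*(10*sin(w)^4 - 14*sin(w)^2 + 7) + C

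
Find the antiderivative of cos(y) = sin(y) + C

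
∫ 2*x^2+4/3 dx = 2*x^3/3 + 4*x/3 + C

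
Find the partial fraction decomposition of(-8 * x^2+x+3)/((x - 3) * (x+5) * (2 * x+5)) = 18/(5*(2*x + 5)) - 101/(20*(x + 5)) - 3/(4*(x - 3))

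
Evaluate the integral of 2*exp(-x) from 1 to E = -2*exp(-E) + 2*exp(-1)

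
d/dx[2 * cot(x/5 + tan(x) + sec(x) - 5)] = -2*(sin(x)/cos(x)^2 + 1/5 + cos(x)^(-2))/sin(x/5 + tan(x) - 5 + 1/cos(x))^2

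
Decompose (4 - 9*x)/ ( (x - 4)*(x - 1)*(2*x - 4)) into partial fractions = -5/(6*(x - 1)) + 7/(2*(x - 2)) - 8/(3*(x - 4))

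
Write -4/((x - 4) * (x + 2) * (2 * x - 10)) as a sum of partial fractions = -1/(21*(x + 2)) + 1/(3*(x - 4)) - 2/(7*(x - 5))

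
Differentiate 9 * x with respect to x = 9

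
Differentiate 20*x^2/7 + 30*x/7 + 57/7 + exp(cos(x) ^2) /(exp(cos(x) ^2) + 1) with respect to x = (40*x*exp(2*cos(x)^2) + 80*x*exp(cos(x)^2) + 40*x + 30*exp(2*cos(x)^2) - 14*exp(cos(x)^2)*sin(x)*cos(x) + 60*exp(cos(x)^2) + 30)/(7*exp(2*cos(x)^2) + 14*exp(cos(x)^2) + 7)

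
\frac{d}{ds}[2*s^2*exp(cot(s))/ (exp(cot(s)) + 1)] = 2*s*(-s/sin(s)^2 + 2*exp(1/tan(s)) + 2)*exp(1/tan(s))/(exp(1/tan(s)) + 1)^2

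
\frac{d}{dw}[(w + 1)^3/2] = 3*w^2/2 + 3*w + 3/2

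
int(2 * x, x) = x^2 + C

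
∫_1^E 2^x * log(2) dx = -2 + 2^E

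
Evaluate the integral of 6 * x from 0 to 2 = 12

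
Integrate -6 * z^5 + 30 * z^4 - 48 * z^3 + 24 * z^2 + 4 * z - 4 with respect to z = -z^6 + 6*z^5 - 12*z^4 + 8*z^3 + 2*z^2 - 4*z + C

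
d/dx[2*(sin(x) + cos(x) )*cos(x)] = 2*sqrt(2)*cos(2*x + pi/4)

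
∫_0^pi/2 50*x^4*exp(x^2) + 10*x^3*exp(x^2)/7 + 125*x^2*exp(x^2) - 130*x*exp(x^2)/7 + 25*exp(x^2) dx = 10 + 5*(-2 + pi^2/28 + 5*pi/2 + 5*pi^3/8)*exp(pi^2/4)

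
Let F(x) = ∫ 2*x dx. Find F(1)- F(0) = 1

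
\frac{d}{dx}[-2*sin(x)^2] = -2*sin(2*x)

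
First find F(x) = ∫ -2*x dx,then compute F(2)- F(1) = -3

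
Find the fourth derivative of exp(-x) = exp(-x)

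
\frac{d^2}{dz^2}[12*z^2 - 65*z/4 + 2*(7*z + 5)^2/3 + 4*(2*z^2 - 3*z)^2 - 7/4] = 192*z^2 - 288*z + 484/3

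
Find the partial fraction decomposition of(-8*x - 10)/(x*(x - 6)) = -29/(3*(x - 6)) + 5/(3*x)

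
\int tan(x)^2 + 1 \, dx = tan(x) + C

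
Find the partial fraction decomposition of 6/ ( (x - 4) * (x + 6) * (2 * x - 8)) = 3/(100*(x + 6)) - 3/(100*(x - 4)) + 3/(10*(x - 4)^2)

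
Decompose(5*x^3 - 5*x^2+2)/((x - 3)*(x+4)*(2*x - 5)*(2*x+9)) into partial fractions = 4439/(420*(2*x + 9)) - 391/(364*(2*x - 5)) - 398/(91*(x + 4)) + 92/(105*(x - 3))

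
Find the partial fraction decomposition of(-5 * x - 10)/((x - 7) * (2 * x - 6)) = 25/(8*(x - 3)) - 45/(8*(x - 7))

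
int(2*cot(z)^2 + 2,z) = -2/tan(z) + C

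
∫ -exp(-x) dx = exp(-x) + C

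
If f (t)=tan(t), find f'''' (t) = 24*tan(t)^5 + 40*tan(t)^3 + 16*tan(t)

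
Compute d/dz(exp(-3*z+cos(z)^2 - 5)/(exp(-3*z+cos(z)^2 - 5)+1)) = -(sin(2*z) + 3)*exp(4)*exp(3*z)*exp(1/2 - cos(2*z)/2)/(exp(4)*exp(3*z)*exp(sin(z)^2) + 1)^2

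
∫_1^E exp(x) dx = -E + exp(E)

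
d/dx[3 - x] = -1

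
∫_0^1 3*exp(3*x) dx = -1 + exp(3)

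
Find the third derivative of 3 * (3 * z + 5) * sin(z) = -9*z*cos(z) - 27*sin(z) - 15*cos(z)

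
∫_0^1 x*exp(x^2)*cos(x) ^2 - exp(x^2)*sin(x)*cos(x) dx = -1/2 + E*cos(1)^2/2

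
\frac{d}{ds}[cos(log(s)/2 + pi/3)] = -sin(log(s)/2 + pi/3)/(2*s)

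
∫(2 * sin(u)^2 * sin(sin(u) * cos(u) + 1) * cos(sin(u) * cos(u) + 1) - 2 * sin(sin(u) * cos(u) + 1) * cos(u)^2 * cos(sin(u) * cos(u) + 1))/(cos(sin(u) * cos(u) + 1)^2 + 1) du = log((cos(sin(2*u) + 2) + 3)/2) + C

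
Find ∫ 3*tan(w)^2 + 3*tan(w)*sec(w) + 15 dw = 12*w + 3*tan(w) + 3/cos(w) + C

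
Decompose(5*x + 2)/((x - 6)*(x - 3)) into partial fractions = -17/(3*(x - 3)) + 32/(3*(x - 6))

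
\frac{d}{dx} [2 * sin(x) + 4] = 2*cos(x)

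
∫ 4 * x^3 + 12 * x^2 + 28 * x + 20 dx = x^4 + 4*x^3 + 14*x^2 + 20*x + C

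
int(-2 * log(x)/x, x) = -log(x)^2 + C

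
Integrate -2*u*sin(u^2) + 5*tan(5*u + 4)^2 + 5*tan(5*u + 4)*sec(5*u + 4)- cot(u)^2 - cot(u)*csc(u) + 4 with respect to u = cos(u^2) + tan(5*u + 4) + cot(u) + csc(u) + sec(5*u + 4) + C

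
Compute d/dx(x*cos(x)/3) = -x*sin(x)/3 + cos(x)/3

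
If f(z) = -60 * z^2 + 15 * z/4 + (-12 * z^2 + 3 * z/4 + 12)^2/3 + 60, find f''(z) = 576*z^2 - 36*z - 2493/8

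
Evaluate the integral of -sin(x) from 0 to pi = -2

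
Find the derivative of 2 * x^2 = 4*x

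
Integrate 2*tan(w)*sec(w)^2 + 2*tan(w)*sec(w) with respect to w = (sec(w) + 1)^2 + C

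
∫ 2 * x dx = x^2 + C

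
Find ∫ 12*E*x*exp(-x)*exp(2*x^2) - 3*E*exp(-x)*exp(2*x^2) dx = 3*exp(2*x^2 - x + 1) + C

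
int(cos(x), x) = sin(x) + C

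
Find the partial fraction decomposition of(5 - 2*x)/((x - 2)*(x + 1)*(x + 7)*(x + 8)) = -3/(10*(x + 8)) + 19/(54*(x + 7)) - 1/(18*(x + 1)) + 1/(270*(x - 2))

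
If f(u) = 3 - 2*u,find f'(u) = -2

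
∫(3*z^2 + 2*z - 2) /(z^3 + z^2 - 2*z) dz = log(z*(-z^2 - z + 2)) + C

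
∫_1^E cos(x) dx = -sin(1) + sin(E)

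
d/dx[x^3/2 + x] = 3*x^2/2 + 1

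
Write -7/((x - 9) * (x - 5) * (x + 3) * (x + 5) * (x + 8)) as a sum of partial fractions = -7/(3315*(x + 8)) + 1/(120*(x + 5)) - 7/(960*(x + 3)) + 7/(4160*(x - 5)) - 1/(1632*(x - 9))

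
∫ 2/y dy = 2*log(2*y) + C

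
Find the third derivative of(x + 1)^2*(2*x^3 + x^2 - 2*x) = 120*x^2 + 120*x + 12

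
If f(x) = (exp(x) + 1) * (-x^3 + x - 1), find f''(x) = -x^3*exp(x) - 6*x^2*exp(x) - 5*x*exp(x) - 6*x + exp(x)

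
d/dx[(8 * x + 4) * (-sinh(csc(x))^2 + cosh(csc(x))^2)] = 8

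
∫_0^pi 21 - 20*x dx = (-3 + 5*pi)*(3 - 2*pi) + 9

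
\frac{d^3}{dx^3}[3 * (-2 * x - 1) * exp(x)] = -6*x*exp(x) - 21*exp(x)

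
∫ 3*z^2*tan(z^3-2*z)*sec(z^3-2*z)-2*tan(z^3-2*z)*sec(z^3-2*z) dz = sec(z*(z^2 - 2)) + C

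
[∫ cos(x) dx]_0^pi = 0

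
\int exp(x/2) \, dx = 2*exp(x/2) + C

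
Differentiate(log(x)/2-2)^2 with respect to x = (log(x) - 4)/(2*x)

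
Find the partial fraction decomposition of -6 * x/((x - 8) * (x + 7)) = -14/(5*(x + 7)) - 16/(5*(x - 8))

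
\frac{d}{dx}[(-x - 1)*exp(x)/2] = -x*exp(x)/2 - exp(x)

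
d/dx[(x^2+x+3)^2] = 4*x^3 + 6*x^2 + 14*x + 6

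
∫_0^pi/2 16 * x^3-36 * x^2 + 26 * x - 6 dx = -1 + (-3*pi/2 + 1 + pi^2/2)^2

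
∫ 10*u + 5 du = 5*u^2 + 5*u + C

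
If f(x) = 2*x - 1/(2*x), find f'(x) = (4*x^2 + 1)/(2*x^2)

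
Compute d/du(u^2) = 2*u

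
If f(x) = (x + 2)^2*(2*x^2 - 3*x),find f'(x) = 8*x^3 + 15*x^2 - 8*x - 12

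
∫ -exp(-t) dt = exp(-t) + C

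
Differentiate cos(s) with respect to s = -sin(s)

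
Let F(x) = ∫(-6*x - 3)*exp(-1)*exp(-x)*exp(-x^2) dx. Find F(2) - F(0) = -3*exp(-1) + 3*exp(-7)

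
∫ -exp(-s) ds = exp(-s) + C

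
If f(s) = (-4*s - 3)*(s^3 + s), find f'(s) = -16*s^3 - 9*s^2 - 8*s - 3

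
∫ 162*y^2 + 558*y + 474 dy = 54*y^3 + 279*y^2 + 474*y + C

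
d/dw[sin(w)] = cos(w)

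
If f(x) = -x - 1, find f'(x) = -1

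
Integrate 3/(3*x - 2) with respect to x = log(9*x - 6) + C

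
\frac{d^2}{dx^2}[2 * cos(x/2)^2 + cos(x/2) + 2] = -cos(x/2)/4 - cos(x)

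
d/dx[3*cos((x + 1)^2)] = -6*(x + 1)*sin(x^2 + 2*x + 1)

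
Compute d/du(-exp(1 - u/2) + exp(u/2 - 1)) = (exp(u - 2) + 1)*exp(1 - u/2)/2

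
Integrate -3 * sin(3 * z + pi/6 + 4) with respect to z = cos(3*z + pi/6 + 4) + C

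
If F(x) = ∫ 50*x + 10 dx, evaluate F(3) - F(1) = 220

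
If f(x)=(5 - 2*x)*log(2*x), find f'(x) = (-2*x*log(x) - 2*x - 2*x*log(2) + 5)/x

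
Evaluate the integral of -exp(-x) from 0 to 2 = -1 + exp(-2)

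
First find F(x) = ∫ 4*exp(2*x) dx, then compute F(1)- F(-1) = -2*exp(-2) + 2*exp(2)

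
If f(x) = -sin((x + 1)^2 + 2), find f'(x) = -2*(x + 1)*cos(x^2 + 2*x + 3)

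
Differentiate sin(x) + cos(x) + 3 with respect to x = -sin(x) + cos(x)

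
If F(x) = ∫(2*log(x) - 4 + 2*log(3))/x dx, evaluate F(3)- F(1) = -(-2 + log(3))^2 + (-2 + log(9))^2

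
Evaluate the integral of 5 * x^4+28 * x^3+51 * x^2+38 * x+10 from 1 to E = -56 + (-2 + (2 + E)^2)*(1 + E)^3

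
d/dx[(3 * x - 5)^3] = 81*x^2 - 270*x + 225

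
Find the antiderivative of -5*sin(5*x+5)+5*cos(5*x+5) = sqrt(2)*sin(5*x + pi/4 + 5) + C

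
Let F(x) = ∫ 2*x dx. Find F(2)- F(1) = 3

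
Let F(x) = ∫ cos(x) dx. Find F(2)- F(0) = sin(2)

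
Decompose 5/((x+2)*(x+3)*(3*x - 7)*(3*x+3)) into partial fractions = 9/(416*(3*x - 7)) - 5/(96*(x + 3)) + 5/(39*(x + 2)) - 1/(12*(x + 1))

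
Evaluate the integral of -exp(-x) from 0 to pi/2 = -1 + exp(-pi/2)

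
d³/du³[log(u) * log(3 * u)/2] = (2*log(u) - 3 + log(3))/u^3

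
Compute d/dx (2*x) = 2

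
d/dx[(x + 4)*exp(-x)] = (-x - 3)*exp(-x)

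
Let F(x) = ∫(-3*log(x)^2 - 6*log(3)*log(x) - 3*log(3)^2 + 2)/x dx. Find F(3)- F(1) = -7*log(3)^3 + 2*log(3)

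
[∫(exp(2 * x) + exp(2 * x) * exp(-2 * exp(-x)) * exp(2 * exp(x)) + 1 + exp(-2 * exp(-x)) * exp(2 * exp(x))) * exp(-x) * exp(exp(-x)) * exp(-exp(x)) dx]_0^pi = -exp(-exp(pi) + exp(-pi)) + exp(-exp(-pi) + exp(pi))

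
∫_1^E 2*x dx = -1 + exp(2)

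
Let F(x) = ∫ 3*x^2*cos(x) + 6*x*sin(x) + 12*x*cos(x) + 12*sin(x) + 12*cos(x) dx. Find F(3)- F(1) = -27*sin(1) + 75*sin(3)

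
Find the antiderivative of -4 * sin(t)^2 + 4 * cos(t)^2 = 2*sin(2*t) + C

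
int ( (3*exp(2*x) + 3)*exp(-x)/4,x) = 3*sinh(x)/2 + C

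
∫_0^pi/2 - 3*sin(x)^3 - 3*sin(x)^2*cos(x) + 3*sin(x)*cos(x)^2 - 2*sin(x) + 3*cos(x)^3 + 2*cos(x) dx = 0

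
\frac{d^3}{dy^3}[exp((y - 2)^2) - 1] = 8*y^3*exp(y^2 - 4*y + 4) - 48*y^2*exp(y^2 - 4*y + 4) + 108*y*exp(y^2 - 4*y + 4) - 88*exp(y^2 - 4*y + 4)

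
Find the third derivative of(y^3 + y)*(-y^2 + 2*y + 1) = -60*y^2 + 48*y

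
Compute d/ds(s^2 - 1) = 2*s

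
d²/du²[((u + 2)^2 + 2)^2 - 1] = 12*u^2 + 48*u + 56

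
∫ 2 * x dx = x^2 + C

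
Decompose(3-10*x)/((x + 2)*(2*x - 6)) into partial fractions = -23/(10*(x + 2)) - 27/(10*(x - 3))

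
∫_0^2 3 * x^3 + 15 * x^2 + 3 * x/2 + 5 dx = 65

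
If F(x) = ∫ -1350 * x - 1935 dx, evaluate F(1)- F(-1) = -3870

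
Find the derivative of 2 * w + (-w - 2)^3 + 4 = -3*w^2 - 12*w - 10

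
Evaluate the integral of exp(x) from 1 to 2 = -E + exp(2)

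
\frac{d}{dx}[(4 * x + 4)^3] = 192*x^2 + 384*x + 192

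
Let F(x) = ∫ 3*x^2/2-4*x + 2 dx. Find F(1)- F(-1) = 5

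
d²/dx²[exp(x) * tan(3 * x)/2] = (9*tan(3*x)^3 + 3*tan(3*x)^2 + 19*tan(3*x)/2 + 3)*exp(x)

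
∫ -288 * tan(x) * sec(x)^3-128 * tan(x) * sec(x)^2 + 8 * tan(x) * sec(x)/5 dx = 8*(cos(x)^2 - 40*cos(x) - 60)/(5*cos(x)^3) + C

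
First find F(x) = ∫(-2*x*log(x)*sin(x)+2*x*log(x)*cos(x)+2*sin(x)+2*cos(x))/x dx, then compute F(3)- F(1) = 2*(cos(3) + sin(3))*log(3)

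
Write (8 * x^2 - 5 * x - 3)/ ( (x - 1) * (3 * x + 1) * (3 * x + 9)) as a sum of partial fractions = 1/(24*(3*x + 1)) + 7/(8*(x + 3))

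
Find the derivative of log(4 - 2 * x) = 1/(x - 2)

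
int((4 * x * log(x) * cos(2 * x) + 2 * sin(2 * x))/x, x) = 2*log(x)*sin(2*x) + C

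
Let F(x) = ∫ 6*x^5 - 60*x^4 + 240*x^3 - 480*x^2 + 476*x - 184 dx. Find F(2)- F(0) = -56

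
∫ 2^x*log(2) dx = 2^x + C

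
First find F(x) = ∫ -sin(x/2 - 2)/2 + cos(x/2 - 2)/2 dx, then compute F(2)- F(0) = -sin(1) - cos(2) + cos(1) + sin(2)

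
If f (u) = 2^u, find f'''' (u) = 2^u*log(2)^4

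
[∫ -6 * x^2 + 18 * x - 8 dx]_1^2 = 5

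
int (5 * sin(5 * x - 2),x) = -cos(5*x - 2) + C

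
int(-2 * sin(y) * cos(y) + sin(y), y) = (cos(y) - 1)*cos(y) + C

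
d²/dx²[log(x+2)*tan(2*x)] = (8*x^2*log(x + 2)*sin(2*x)/cos(2*x)^3 + 32*x*log(x + 2)*sin(2*x)/cos(2*x)^3 + 4*x/cos(2*x)^2 + 32*log(x + 2)*sin(2*x)/cos(2*x)^3 - tan(2*x) + 8/cos(2*x)^2)/(x^2 + 4*x + 4)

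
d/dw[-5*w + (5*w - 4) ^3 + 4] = 375*w^2 - 600*w + 235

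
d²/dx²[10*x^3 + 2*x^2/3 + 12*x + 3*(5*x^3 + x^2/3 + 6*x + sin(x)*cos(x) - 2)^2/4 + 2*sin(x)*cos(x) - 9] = 1125*x^4/2 - 15*x^3*sin(2*x) + 50*x^3 - x^2*sin(2*x) + 45*x^2*cos(2*x) + 541*x^2 + 9*x*sin(2*x)/2 + 2*x*cos(2*x) - 12*x + 3*(1 - cos(2*x))^2 + 5*sin(2*x)/2 + 24*cos(2*x) + 293/6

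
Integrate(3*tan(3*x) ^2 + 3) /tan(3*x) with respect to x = log(3*tan(3*x)) + C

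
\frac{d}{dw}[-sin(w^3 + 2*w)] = -(3*w^2 + 2)*cos(w*(w^2 + 2))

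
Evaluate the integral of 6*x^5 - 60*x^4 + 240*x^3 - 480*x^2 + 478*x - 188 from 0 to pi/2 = -60 - (-2 + pi/2)^2 + (-2 + pi/2)^6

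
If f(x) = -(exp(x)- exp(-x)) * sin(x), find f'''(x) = 2*sqrt(2)*(-exp(2*x)*cos(x + pi/4) + sin(x + pi/4))*exp(-x)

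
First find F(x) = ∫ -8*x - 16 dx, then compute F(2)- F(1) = -28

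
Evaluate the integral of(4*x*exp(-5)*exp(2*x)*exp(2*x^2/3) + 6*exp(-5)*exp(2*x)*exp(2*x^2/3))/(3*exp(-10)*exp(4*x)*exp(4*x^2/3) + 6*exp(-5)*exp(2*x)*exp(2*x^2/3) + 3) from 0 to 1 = -exp(-5)/(exp(-5) + 1) + exp(-7/3)/(exp(-7/3) + 1)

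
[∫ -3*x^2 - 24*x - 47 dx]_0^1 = -60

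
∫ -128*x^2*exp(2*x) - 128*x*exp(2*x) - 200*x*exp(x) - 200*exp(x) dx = 8*x*(-8*x*exp(x) - 25)*exp(x) + C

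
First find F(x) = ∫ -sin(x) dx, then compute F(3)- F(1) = cos(3) - cos(1)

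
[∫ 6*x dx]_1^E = -3 + 3*exp(2)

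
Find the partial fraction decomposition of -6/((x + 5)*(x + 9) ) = 3/(2*(x + 9)) - 3/(2*(x + 5))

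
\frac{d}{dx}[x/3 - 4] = 1/3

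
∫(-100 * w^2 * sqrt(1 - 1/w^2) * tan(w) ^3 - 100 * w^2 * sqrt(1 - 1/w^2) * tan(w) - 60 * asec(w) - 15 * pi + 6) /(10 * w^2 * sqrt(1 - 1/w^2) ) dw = -3*(4*asec(w) + pi)^2/16 - 5*tan(w)^2 + 3*asec(w)/5 + C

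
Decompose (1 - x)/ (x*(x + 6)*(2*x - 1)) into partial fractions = 2/(13*(2*x - 1)) + 7/(78*(x + 6)) - 1/(6*x)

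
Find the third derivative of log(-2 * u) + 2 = 2/u^3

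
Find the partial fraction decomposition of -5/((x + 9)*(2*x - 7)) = -2/(5*(2*x - 7)) + 1/(5*(x + 9))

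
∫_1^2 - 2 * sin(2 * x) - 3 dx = -3 + cos(4) - cos(2)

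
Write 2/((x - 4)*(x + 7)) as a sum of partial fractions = -2/(11*(x + 7)) + 2/(11*(x - 4))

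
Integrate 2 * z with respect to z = z^2 + C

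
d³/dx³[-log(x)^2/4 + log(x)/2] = (5 - 2*log(x))/(2*x^3)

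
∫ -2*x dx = -x^2 + C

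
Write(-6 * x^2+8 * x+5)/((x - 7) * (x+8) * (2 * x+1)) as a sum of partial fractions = 2/(225*(2*x + 1)) - 443/(225*(x + 8)) - 233/(225*(x - 7))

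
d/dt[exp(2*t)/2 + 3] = exp(2*t)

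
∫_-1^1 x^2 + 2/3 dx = 2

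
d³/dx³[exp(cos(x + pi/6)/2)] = (-2*sin(x)^2 - 2*sqrt(3)*sin(x)*cos(x) + 24*cos(x + pi/6) + 15)*exp(sqrt(3)*cos(x)/4)*exp(-sin(x)/4)*sin(x + pi/6)/32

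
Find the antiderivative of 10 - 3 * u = -3*u^2/2 + 10*u + C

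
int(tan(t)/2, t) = log(sec(t))/2 + C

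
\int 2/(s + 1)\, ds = 2*log(s + 1) + C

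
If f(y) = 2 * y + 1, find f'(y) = 2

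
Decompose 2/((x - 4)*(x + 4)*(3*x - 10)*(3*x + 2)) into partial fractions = 3/(280*(3*x + 2)) - 3/(88*(3*x - 10)) - 1/(880*(x + 4)) + 1/(112*(x - 4))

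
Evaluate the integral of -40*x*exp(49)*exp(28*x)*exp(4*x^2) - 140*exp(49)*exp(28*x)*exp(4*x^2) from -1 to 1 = -5*exp(81) + 5*exp(25)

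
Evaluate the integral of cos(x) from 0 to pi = 0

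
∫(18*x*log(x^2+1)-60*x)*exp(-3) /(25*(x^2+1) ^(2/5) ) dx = 3*(x^2 + 1)^(3/5)*(log(x^2 + 1) - 5)*exp(-3)/5 + C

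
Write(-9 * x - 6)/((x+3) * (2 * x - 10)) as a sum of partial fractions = -21/(16*(x + 3)) - 51/(16*(x - 5))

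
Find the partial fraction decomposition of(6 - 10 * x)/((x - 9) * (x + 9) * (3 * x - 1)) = -3/(91*(3*x - 1)) + 4/(21*(x + 9)) - 7/(39*(x - 9))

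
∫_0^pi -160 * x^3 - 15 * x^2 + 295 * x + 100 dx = (5 + 10*pi)*(-4*pi^3 + 3 + 3*pi^2/2 + 14*pi) - 15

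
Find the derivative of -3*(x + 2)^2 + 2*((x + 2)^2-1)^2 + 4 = 8*x^3 + 48*x^2 + 82*x + 36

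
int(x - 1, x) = x^2/2 - x + C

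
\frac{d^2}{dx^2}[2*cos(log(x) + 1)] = -2*sqrt(2)*cos(log(x) + pi/4 + 1)/x^2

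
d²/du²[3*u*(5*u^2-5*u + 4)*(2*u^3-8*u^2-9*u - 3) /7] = 900*u^4/7 - 3000*u^3/7 + 108*u^2/7 - 36*u/7 - 18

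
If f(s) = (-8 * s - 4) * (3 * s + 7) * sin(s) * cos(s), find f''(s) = 48*s^2*sin(2*s) + 136*s*sin(2*s) - 96*s*cos(2*s) + 32*sin(2*s) - 136*cos(2*s)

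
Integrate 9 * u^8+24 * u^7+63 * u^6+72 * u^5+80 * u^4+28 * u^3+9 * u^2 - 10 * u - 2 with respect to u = u^9 + 3*u^8 + 9*u^7 + 12*u^6 + 16*u^5 + 7*u^4 + 3*u^3 - 5*u^2 - 2*u + C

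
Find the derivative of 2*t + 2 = 2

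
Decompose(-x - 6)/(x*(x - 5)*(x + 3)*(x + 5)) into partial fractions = 1/(100*(x + 5)) - 1/(16*(x + 3)) - 11/(400*(x - 5)) + 2/(25*x)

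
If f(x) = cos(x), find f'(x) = -sin(x)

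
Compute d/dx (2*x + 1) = 2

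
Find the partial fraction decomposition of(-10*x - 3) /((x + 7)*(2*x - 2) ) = -67/(16*(x + 7)) - 13/(16*(x - 1))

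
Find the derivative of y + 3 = 1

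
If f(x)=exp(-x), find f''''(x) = exp(-x)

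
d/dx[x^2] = 2*x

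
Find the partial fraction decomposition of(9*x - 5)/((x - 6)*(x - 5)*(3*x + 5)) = -9/(23*(3*x + 5)) - 2/(x - 5) + 49/(23*(x - 6))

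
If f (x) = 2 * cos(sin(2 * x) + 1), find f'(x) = -4*sin(sin(2*x) + 1)*cos(2*x)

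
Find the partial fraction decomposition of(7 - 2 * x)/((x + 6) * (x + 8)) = -23/(2*(x + 8)) + 19/(2*(x + 6))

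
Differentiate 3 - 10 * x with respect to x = -10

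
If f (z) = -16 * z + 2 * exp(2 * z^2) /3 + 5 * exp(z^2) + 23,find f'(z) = 8*z*exp(2*z^2)/3 + 10*z*exp(z^2) - 16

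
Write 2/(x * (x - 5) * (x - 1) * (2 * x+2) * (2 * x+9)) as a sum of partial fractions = 16/(13167*(2*x + 9)) - 1/(84*(x + 1)) - 1/(88*(x - 1)) + 1/(2280*(x - 5)) + 1/(45*x)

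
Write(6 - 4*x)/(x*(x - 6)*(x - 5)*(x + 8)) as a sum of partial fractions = -19/(728*(x + 8)) + 14/(65*(x - 5)) - 3/(14*(x - 6)) + 1/(40*x)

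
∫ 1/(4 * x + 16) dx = log(x + 4)/4 + C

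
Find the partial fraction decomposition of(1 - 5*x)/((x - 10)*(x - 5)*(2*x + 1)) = 2/(33*(2*x + 1)) + 24/(55*(x - 5)) - 7/(15*(x - 10))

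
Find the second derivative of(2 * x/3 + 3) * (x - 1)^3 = 8*x^2 + 6*x - 14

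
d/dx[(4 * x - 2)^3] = 192*x^2 - 192*x + 48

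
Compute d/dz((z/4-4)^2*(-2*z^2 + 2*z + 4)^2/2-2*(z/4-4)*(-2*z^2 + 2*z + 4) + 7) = 3*z^5/4 - 85*z^4/4 + 317*z^3/2 - 303*z^2/2 - 257*z + 126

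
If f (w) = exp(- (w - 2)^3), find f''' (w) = (-27*w^6 + 324*w^5 - 1620*w^4 + 4374*w^3 - 6804*w^2 + 5832*w - 2166)*exp(-w^3 + 6*w^2 - 12*w + 8)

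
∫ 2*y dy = y^2 + C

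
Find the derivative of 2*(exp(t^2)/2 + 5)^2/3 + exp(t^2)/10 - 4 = 2*t*exp(2*t^2)/3 + 103*t*exp(t^2)/15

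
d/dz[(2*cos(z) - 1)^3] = 6*(4*sin(z)^2 + 4*cos(z) - 5)*sin(z)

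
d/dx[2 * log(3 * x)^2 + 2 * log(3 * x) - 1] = (4*log(x) + 2 + 4*log(3))/x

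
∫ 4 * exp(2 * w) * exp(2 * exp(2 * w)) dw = exp(2*exp(2*w)) + C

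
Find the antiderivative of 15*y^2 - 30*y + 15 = 5*y^3 - 15*y^2 + 15*y + C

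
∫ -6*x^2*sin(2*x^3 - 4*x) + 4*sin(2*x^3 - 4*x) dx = cos(2*x*(x^2 - 2)) + C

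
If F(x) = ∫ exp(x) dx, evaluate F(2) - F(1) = -E + exp(2)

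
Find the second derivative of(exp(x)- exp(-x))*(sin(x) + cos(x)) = 2*sqrt(2)*(exp(2*x) + 1)*exp(-x)*cos(x + pi/4)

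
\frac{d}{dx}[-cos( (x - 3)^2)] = 2*(x - 3)*sin(x^2 - 6*x + 9)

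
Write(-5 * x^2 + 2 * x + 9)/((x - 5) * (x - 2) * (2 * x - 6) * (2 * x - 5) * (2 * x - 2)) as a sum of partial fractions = -23/(5*(2*x - 5)) + 1/(16*(x - 1)) + 7/(12*(x - 2)) + 15/(8*(x - 3)) - 53/(240*(x - 5))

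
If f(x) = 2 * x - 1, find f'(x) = 2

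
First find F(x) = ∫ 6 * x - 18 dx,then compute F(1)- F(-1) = -36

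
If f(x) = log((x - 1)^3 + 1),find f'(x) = (3*x^2 - 6*x + 3)/(x^3 - 3*x^2 + 3*x)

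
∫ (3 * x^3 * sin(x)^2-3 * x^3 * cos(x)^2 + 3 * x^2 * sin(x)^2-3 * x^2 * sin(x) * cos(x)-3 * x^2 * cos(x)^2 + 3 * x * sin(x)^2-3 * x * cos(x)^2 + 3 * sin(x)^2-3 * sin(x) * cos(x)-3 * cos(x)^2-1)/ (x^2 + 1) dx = -3*x*sin(2*x)/2 - 3*sin(2*x)/2 + acot(x) + C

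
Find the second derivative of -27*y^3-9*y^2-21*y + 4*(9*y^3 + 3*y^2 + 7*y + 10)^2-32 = 9720*y^4 + 4320*y^3 + 6480*y^2 + 5166*y + 854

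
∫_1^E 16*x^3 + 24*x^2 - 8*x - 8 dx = -4 + (-2 + 2*E + 2*exp(2))^2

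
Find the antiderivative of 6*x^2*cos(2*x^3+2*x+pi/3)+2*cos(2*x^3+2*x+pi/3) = sin(2*x^3 + 2*x + pi/3) + C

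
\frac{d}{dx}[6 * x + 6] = 6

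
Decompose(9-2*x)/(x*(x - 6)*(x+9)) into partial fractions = 1/(5*(x + 9)) - 1/(30*(x - 6)) - 1/(6*x)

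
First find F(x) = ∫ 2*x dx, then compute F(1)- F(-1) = 0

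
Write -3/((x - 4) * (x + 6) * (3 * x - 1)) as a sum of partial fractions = 27/(209*(3*x - 1)) - 3/(190*(x + 6)) - 3/(110*(x - 4))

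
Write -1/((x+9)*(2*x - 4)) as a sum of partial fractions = 1/(22*(x + 9)) - 1/(22*(x - 2))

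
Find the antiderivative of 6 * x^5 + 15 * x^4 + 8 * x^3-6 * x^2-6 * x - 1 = x^6 + 3*x^5 + 2*x^4 - 2*x^3 - 3*x^2 - x + C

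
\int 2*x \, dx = x^2 + C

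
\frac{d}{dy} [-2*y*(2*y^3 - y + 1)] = -16*y^3 + 4*y - 2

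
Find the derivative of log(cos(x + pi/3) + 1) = -sin(x + pi/3)/(cos(x + pi/3) + 1)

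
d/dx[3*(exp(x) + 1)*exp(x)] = 6*exp(2*x) + 3*exp(x)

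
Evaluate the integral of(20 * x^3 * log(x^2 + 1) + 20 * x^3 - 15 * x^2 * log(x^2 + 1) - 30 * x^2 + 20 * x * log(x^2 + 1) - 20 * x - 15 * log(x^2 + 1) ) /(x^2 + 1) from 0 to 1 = -15*log(2)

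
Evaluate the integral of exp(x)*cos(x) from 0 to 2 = -1/2 + (cos(2) + sin(2))*exp(2)/2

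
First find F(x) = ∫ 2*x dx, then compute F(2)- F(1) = 3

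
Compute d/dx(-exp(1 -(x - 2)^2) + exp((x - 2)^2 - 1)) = (2*x*exp(2*x^2 - 8*x + 6) + 2*x - 4*exp(2*x^2 - 8*x + 6) - 4)*exp(-x^2 + 4*x - 3)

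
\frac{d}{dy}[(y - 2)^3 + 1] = 3*y^2 - 12*y + 12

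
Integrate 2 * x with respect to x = x^2 + C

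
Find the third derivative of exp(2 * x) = 8*exp(2*x)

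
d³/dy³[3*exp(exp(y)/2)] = 3*exp(y + exp(y)/2)/2 + 9*exp(2*y + exp(y)/2)/4 + 3*exp(3*y + exp(y)/2)/8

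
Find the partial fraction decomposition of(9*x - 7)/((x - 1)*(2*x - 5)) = 31/(3*(2*x - 5)) - 2/(3*(x - 1))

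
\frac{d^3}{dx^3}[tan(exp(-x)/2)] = (-exp(2*x)*cos(exp(-x)) - exp(2*x) - 3*exp(x)*sin(exp(-x)) + cos(exp(-x)) - 2)*exp(-3*x)/(cos(exp(-x)) + 1)^2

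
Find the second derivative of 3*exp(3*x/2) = 27*exp(3*x/2)/4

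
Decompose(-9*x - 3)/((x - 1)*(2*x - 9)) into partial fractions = -87/(7*(2*x - 9)) + 12/(7*(x - 1))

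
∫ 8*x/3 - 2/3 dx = 4*x^2/3 - 2*x/3 + C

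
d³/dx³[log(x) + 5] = 2/x^3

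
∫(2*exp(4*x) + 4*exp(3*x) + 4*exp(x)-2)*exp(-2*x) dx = (exp(2*x) + 2*exp(x) - 1)^2*exp(-2*x) + C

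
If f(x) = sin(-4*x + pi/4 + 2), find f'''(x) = 64*cos(-4*x + pi/4 + 2)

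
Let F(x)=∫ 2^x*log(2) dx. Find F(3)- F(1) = 6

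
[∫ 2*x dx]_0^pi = pi^2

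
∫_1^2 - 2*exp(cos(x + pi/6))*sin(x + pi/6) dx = -2*exp(cos(pi/6 + 1)) + 2*exp(cos(pi/6 + 2))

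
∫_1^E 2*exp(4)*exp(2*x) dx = -exp(6) + exp(4 + 2*E)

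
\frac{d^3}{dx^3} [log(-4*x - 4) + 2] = 2/(x^3 + 3*x^2 + 3*x + 1)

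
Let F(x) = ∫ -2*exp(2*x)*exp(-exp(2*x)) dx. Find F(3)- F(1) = -exp(-exp(2)) + exp(-exp(6))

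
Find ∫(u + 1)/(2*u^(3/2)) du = (u - 1)/sqrt(u) + C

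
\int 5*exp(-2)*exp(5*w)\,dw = exp(5*w - 2) + C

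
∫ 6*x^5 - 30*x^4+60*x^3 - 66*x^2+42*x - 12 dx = x^6 - 6*x^5 + 15*x^4 - 22*x^3 + 21*x^2 - 12*x + C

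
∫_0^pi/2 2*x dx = pi^2/4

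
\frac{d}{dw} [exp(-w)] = -exp(-w)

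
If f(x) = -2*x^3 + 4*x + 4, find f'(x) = 4 - 6*x^2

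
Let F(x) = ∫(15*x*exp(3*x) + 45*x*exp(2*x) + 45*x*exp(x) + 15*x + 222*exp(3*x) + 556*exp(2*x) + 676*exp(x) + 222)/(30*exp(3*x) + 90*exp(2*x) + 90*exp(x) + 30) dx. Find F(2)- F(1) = -2*exp(4)/(1 + exp(2))^2 - E/(3*(1 + E)) + exp(2)/(3*(1 + exp(2))) + 2*exp(2)/(1 + E)^2 + 163/20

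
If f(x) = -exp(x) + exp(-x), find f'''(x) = (-exp(2*x) - 1)*exp(-x)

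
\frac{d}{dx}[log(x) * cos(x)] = (-x*log(x)*sin(x) + cos(x))/x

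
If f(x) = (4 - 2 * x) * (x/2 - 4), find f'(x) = 10 - 2*x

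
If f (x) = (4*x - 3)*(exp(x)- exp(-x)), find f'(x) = (4*x*exp(2*x) + 4*x + exp(2*x) - 7)*exp(-x)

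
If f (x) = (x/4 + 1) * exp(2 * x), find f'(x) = x*exp(2*x)/2 + 9*exp(2*x)/4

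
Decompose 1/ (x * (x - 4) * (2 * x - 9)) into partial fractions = 4/(9*(2*x - 9)) - 1/(4*(x - 4)) + 1/(36*x)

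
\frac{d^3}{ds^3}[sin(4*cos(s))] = 64*sin(s)^3*cos(4*cos(s)) - 48*sin(s)*sin(4*cos(s))*cos(s) + 4*sin(s)*cos(4*cos(s))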